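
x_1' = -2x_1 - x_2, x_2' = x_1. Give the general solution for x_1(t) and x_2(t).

Coefficient matrix A = [[-2, -1], [1, 0]].
Characteristic polynomial det(A - λI) = λ^2 + 2λ + 1 = 0.
Single eigenvalue λ = -1 with algebraic multiplicity 2.
Eigenvector v = (1,-1); generalized eigenvector w with (A-λI)w=v is (-3,2).
General solution: e^(-t)[K_1·v + K_2·(t·v + w)].

x_1(t) = K_1e^(-t) + K_2te^(-t) - 3K_2e^(-t), x_2(t) = -K_1e^(-t) - K_2te^(-t) + 2K_2e^(-t)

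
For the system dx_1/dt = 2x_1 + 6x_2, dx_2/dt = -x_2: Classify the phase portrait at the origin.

A = [[2,6],[0,-1]]; det(A-λI) = λ^2 - λ - 2.
λ = -1, 2: opposite signs.

saddle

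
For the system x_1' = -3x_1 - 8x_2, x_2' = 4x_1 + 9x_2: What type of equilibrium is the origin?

A = [[-3,-8],[4,9]]; det(A-λI) = λ^2 - 6λ + 5.
λ = 1, 5: both positive.

unstable node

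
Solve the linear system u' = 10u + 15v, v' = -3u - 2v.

u(t) = -K_1e^(4t)sin(3t) + 2K_1e^(4t)cos(3t) + 2K_2e^(4t)sin(3t) + K_2e^(4t)cos(3t), v(t) = -K_1e^(4t)cos(3t) - K_2e^(4t)sin(3t)

Coefficient matrix A = [[10, 15], [-3, -2]].
Characteristic polynomial det(A - λI) = λ^2 - 8λ + 25 = 0.
Eigenvalues λ = 4 ± 3i (complex conjugate pair).
For λ=4+3i: an eigenvector is (2,-1) - i(-1,0) = (2 + i, -1).
A real fundamental pair from Re and Im of e^((4+3i)t)v: X_1 = e^(4t)(cos(3t)·(2,-1) + sin(3t)·(-1,0)), X_2 = e^(4t)(sin(3t)·(2,-1) - cos(3t)·(-1,0)).
General solution: K_1X_1 + K_2X_2.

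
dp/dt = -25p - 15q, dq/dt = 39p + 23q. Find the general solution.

p(t) = -K_1e^(-t)sin(3t) + 2K_1e^(-t)cos(3t) + 2K_2e^(-t)sin(3t) + K_2e^(-t)cos(3t), q(t) = 2K_1e^(-t)sin(3t) - 3K_1e^(-t)cos(3t) - 3K_2e^(-t)sin(3t) - 2K_2e^(-t)cos(3t)

Coefficient matrix A = [[-25, -15], [39, 23]].
Characteristic polynomial det(A - λI) = λ^2 + 2λ + 10 = 0.
Eigenvalues λ = -1 ± 3i (complex conjugate pair).
For λ=-1+3i: an eigenvector is (2,-3) - i(-1,2) = (2 + i, -3 - 2i).
A real fundamental pair from Re and Im of e^((-1+3i)t)v: X_1 = e^(-t)(cos(3t)·(2,-3) + sin(3t)·(-1,2)), X_2 = e^(-t)(sin(3t)·(2,-3) - cos(3t)·(-1,2)).
General solution: K_1X_1 + K_2X_2.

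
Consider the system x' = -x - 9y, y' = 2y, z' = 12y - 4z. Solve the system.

Coefficient matrix A = [[-1, -9, 0], [0, 2, 0], [0, 12, -4]].
det(A - λI) = 0 gives eigenvalues λ = -1, 2, -4.
For λ=-1: eigenvector (1,0,0).
For λ=2: eigenvector (-3,1,2).
For λ=-4: eigenvector (0,0,1).
General solution: c_1e^(-t)(1,0,0) + c_2e^(2t)(-3,1,2) + c_3e^(-4t)(0,0,1).

x(t) = c_1e^(-t) - 3c_2e^(2t), y(t) = c_2e^(2t), z(t) = 2c_2e^(2t) + c_3e^(-4t)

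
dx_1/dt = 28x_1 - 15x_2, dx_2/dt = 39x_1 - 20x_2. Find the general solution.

x_1(t) = -2c_1e^(4t)sin(3t) + c_1e^(4t)cos(3t) + c_2e^(4t)sin(3t) + 2c_2e^(4t)cos(3t), x_2(t) = -3c_1e^(4t)sin(3t) + 2c_1e^(4t)cos(3t) + 2c_2e^(4t)sin(3t) + 3c_2e^(4t)cos(3t)

Coefficient matrix A = [[28, -15], [39, -20]].
Characteristic polynomial det(A - λI) = λ^2 - 8λ + 25 = 0.
Eigenvalues λ = 4 ± 3i (complex conjugate pair).
For λ=4+3i: an eigenvector is (1,2) - i(-2,-3) = (1 + 2i, 2 + 3i).
A real fundamental pair from Re and Im of e^((4+3i)t)v: X_1 = e^(4t)(cos(3t)·(1,2) + sin(3t)·(-2,-3)), X_2 = e^(4t)(sin(3t)·(1,2) - cos(3t)·(-2,-3)).
General solution: c_1X_1 + c_2X_2.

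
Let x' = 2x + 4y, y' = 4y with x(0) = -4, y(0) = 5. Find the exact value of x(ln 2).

A = [[2,4],[0,4]]; eigenvalues λ = 2, 4.
Eigenvectors: (-1,0) for λ=2, (2,1) for λ=4.
From the initial condition, c_1 = 14, c_2 = 5.
x(ln 2) = (14)(2^2)(-1) + (5)(2^4)(2) = 104.

104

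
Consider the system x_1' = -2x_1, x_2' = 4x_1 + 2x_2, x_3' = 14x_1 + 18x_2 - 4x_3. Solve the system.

x_1(t) = K_1e^(-2t), x_2(t) = -K_1e^(-2t) + K_2e^(2t), x_3(t) = -2K_1e^(-2t) + 3K_2e^(2t) + K_3e^(-4t)

Coefficient matrix A = [[-2, 0, 0], [4, 2, 0], [14, 18, -4]].
det(A - λI) = 0 gives eigenvalues λ = -2, 2, -4.
For λ=-2: eigenvector (1,-1,-2).
For λ=2: eigenvector (0,1,3).
For λ=-4: eigenvector (0,0,1).
General solution: K_1e^(-2t)(1,-1,-2) + K_2e^(2t)(0,1,3) + K_3e^(-4t)(0,0,1).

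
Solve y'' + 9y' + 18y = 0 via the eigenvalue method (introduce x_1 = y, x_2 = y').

Let x_1 = y, x_2 = y'. Then x_1' = x_2 and x_2' = -18x_1 - 9x_2.
A = [[0,1],[-18,-9]]; det(A-λI) = λ^2 + 9λ + 18.
Eigenvalues λ = -3, -6 with eigenvectors (1,-3), (1,-6).

y(t) = c_1e^(-3t) + c_2e^(-6t)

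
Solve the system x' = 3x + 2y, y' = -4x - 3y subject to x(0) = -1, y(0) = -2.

Coefficient matrix A = [[3, 2], [-4, -3]].
Characteristic polynomial det(A - λI) = λ^2 - 1 = 0.
Eigenvalues λ = 1, -1.
For λ=1: (A-λI) row 1 is [2, 2], so an eigenvector is (1, -1).
For λ=-1: (A-λI) row 1 is [4, 2], so an eigenvector is (1, -2).
General solution: K_1e^(t)(1,-1) + K_2e^(-t)(1,-2).
Applying x(0)=-1, y(0)=-2 gives K_1=-4, K_2=3.

x(t) = -4e^(t) + 3e^(-t), y(t) = 4e^(t) - 6e^(-t)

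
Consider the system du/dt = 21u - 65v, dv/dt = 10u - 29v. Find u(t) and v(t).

u(t) = 3c_1e^(-4t)sin(5t) - 2c_1e^(-4t)cos(5t) - 2c_2e^(-4t)sin(5t) - 3c_2e^(-4t)cos(5t), v(t) = c_1e^(-4t)sin(5t) - c_1e^(-4t)cos(5t) - c_2e^(-4t)sin(5t) - c_2e^(-4t)cos(5t)

Coefficient matrix A = [[21, -65], [10, -29]].
Characteristic polynomial det(A - λI) = λ^2 + 8λ + 41 = 0.
Eigenvalues λ = -4 ± 5i (complex conjugate pair).
For λ=-4+5i: an eigenvector is (-2,-1) - i(3,1) = (-2 - 3i, -1 - i).
A real fundamental pair from Re and Im of e^((-4+5i)t)v: X_1 = e^(-4t)(cos(5t)·(-2,-1) + sin(5t)·(3,1)), X_2 = e^(-4t)(sin(5t)·(-2,-1) - cos(5t)·(3,1)).
General solution: c_1X_1 + c_2X_2.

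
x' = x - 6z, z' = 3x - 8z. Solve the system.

x(t) = C_1e^(-5t) - 2C_2e^(-2t), z(t) = C_1e^(-5t) - C_2e^(-2t)

Coefficient matrix A = [[1, -6], [3, -8]].
Characteristic polynomial det(A - λI) = λ^2 + 7λ + 10 = 0.
Eigenvalues λ = -5, -2.
For λ=-5: (A-λI) row 1 is [6, -6], so an eigenvector is (1, 1).
For λ=-2: (A-λI) row 1 is [3, -6], so an eigenvector is (-2, -1).
General solution: C_1e^(-5t)(1,1) + C_2e^(-2t)(-2,-1).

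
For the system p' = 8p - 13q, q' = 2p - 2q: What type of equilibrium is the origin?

unstable spiral

A = [[8,-13],[2,-2]]; det(A-λI) = λ^2 - 6λ + 10.
λ = 3 ± i: positive real part.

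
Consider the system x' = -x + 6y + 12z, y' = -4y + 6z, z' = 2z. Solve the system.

Coefficient matrix A = [[-1, 6, 12], [0, -4, 6], [0, 0, 2]].
det(A - λI) = 0 gives eigenvalues λ = -1, 2, -4.
For λ=-1: eigenvector (1,0,0).
For λ=2: eigenvector (6,1,1).
For λ=-4: eigenvector (-2,1,0).
General solution: C_1e^(-t)(1,0,0) + C_2e^(2t)(6,1,1) + C_3e^(-4t)(-2,1,0).

x(t) = C_1e^(-t) + 6C_2e^(2t) - 2C_3e^(-4t), y(t) = C_2e^(2t) + C_3e^(-4t), z(t) = C_2e^(2t)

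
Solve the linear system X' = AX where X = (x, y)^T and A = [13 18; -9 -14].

Coefficient matrix A = [[13, 18], [-9, -14]].
Characteristic polynomial det(A - λI) = λ^2 + λ - 20 = 0.
Eigenvalues λ = 4, -5.
For λ=4: (A-λI) row 1 is [9, 18], so an eigenvector is (2, -1).
For λ=-5: (A-λI) row 1 is [18, 18], so an eigenvector is (1, -1).
General solution: c_1e^(4t)(2,-1) + c_2e^(-5t)(1,-1).

x(t) = 2c_1e^(4t) + c_2e^(-5t), y(t) = -c_1e^(4t) - c_2e^(-5t)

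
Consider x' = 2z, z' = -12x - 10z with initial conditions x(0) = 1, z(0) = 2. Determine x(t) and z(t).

x(t) = 5e^(-4t) - 4e^(-6t), z(t) = -10e^(-4t) + 12e^(-6t)

Coefficient matrix A = [[0, 2], [-12, -10]].
Characteristic polynomial det(A - λI) = λ^2 + 10λ + 24 = 0.
Eigenvalues λ = -4, -6.
For λ=-4: (A-λI) row 1 is [4, 2], so an eigenvector is (1, -2).
For λ=-6: (A-λI) row 1 is [6, 2], so an eigenvector is (-1, 3).
General solution: K_1e^(-4t)(1,-2) + K_2e^(-6t)(-1,3).
Applying x(0)=1, z(0)=2 gives K_1=5, K_2=4.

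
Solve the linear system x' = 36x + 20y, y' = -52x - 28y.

x(t) = -K_1e^(4t)sin(4t) - 2K_1e^(4t)cos(4t) - 2K_2e^(4t)sin(4t) + K_2e^(4t)cos(4t), y(t) = 2K_1e^(4t)sin(4t) + 3K_1e^(4t)cos(4t) + 3K_2e^(4t)sin(4t) - 2K_2e^(4t)cos(4t)

Coefficient matrix A = [[36, 20], [-52, -28]].
Characteristic polynomial det(A - λI) = λ^2 - 8λ + 32 = 0.
Eigenvalues λ = 4 ± 4i (complex conjugate pair).
For λ=4+4i: an eigenvector is (-2,3) - i(-1,2) = (-2 + i, 3 - 2i).
A real fundamental pair from Re and Im of e^((4+4i)t)v: X_1 = e^(4t)(cos(4t)·(-2,3) + sin(4t)·(-1,2)), X_2 = e^(4t)(sin(4t)·(-2,3) - cos(4t)·(-1,2)).
General solution: K_1X_1 + K_2X_2.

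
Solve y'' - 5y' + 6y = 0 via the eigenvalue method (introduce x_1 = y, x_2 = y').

y(t) = c_1e^(2t) + c_2e^(3t)

Let x_1 = y, x_2 = y'. Then x_1' = x_2 and x_2' = -6x_1 + 5x_2.
A = [[0,1],[-6,5]]; det(A-λI) = λ^2 - 5λ + 6.
Eigenvalues λ = 2, 3 with eigenvectors (1,2), (1,3).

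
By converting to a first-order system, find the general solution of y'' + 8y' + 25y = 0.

Let x_1 = y, x_2 = y'. Then x_1' = x_2 and x_2' = -25x_1 - 8x_2.
A = [[0,1],[-25,-8]]; det(A-λI) = λ^2 + 8λ + 25.
Eigenvalues λ = -4 ± 3i.

y(t) = K_1e^(-4t)cos(3t) + K_2e^(-4t)sin(3t)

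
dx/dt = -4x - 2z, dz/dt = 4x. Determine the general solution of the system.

x(t) = K_1e^(-2t)cos(2t) + K_2e^(-2t)sin(2t), z(t) = K_1e^(-2t)sin(2t) - K_1e^(-2t)cos(2t) - K_2e^(-2t)sin(2t) - K_2e^(-2t)cos(2t)

Coefficient matrix A = [[-4, -2], [4, 0]].
Characteristic polynomial det(A - λI) = λ^2 + 4λ + 8 = 0.
Eigenvalues λ = -2 ± 2i (complex conjugate pair).
For λ=-2+2i: an eigenvector is (1,-1) - i(0,1) = (1, -1 - i).
A real fundamental pair from Re and Im of e^((-2+2i)t)v: X_1 = e^(-2t)(cos(2t)·(1,-1) + sin(2t)·(0,1)), X_2 = e^(-2t)(sin(2t)·(1,-1) - cos(2t)·(0,1)).
General solution: K_1X_1 + K_2X_2.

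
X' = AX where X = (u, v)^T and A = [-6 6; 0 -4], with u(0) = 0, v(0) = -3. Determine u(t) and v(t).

Coefficient matrix A = [[-6, 6], [0, -4]].
Characteristic polynomial det(A - λI) = λ^2 + 10λ + 24 = 0.
Eigenvalues λ = -6, -4.
For λ=-6: (A-λI) row 1 is [0, 6], so an eigenvector is (1, 0).
For λ=-4: (A-λI) row 1 is [-2, 6], so an eigenvector is (3, 1).
General solution: K_1e^(-6t)(1,0) + K_2e^(-4t)(3,1).
Applying u(0)=0, v(0)=-3 gives K_1=9, K_2=-3.

u(t) = -9e^(-4t) + 9e^(-6t), v(t) = -3e^(-4t)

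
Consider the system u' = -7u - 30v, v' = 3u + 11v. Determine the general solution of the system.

Coefficient matrix A = [[-7, -30], [3, 11]].
Characteristic polynomial det(A - λI) = λ^2 - 4λ + 13 = 0.
Eigenvalues λ = 2 ± 3i (complex conjugate pair).
For λ=2+3i: an eigenvector is (3,-1) - i(1,0) = (3 - i, -1).
A real fundamental pair from Re and Im of e^((2+3i)t)v: X_1 = e^(2t)(cos(3t)·(3,-1) + sin(3t)·(1,0)), X_2 = e^(2t)(sin(3t)·(3,-1) - cos(3t)·(1,0)).
General solution: c_1X_1 + c_2X_2.

u(t) = c_1e^(2t)sin(3t) + 3c_1e^(2t)cos(3t) + 3c_2e^(2t)sin(3t) - c_2e^(2t)cos(3t), v(t) = -c_1e^(2t)cos(3t) - c_2e^(2t)sin(3t)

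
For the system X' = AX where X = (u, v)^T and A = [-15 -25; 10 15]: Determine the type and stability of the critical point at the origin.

center

A = [[-15,-25],[10,15]]; det(A-λI) = λ^2 + 25.
λ = 0 ± 5i: zero real part.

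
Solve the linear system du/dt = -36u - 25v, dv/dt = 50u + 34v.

Coefficient matrix A = [[-36, -25], [50, 34]].
Characteristic polynomial det(A - λI) = λ^2 + 2λ + 26 = 0.
Eigenvalues λ = -1 ± 5i (complex conjugate pair).
For λ=-1+5i: an eigenvector is (-1,1) - i(2,-3) = (-1 - 2i, 1 + 3i).
A real fundamental pair from Re and Im of e^((-1+5i)t)v: X_1 = e^(-t)(cos(5t)·(-1,1) + sin(5t)·(2,-3)), X_2 = e^(-t)(sin(5t)·(-1,1) - cos(5t)·(2,-3)).
General solution: K_1X_1 + K_2X_2.

u(t) = 2K_1e^(-t)sin(5t) - K_1e^(-t)cos(5t) - K_2e^(-t)sin(5t) - 2K_2e^(-t)cos(5t), v(t) = -3K_1e^(-t)sin(5t) + K_1e^(-t)cos(5t) + K_2e^(-t)sin(5t) + 3K_2e^(-t)cos(5t)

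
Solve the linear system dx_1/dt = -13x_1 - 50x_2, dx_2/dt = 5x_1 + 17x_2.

x_1(t) = 3C_1e^(2t)sin(5t) - C_1e^(2t)cos(5t) - C_2e^(2t)sin(5t) - 3C_2e^(2t)cos(5t), x_2(t) = -C_1e^(2t)sin(5t) + C_2e^(2t)cos(5t)

Coefficient matrix A = [[-13, -50], [5, 17]].
Characteristic polynomial det(A - λI) = λ^2 - 4λ + 29 = 0.
Eigenvalues λ = 2 ± 5i (complex conjugate pair).
For λ=2+5i: an eigenvector is (-1,0) - i(3,-1) = (-1 - 3i, 0 + i).
A real fundamental pair from Re and Im of e^((2+5i)t)v: X_1 = e^(2t)(cos(5t)·(-1,0) + sin(5t)·(3,-1)), X_2 = e^(2t)(sin(5t)·(-1,0) - cos(5t)·(3,-1)).
General solution: C_1X_1 + C_2X_2.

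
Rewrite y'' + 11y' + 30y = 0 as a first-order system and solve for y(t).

y(t) = C_1e^(-6t) + C_2e^(-5t)

Let x_1 = y, x_2 = y'. Then x_1' = x_2 and x_2' = -30x_1 - 11x_2.
A = [[0,1],[-30,-11]]; det(A-λI) = λ^2 + 11λ + 30.
Eigenvalues λ = -6, -5 with eigenvectors (1,-6), (1,-5).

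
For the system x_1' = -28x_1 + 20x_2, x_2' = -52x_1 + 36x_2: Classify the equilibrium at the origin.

A = [[-28,20],[-52,36]]; det(A-λI) = λ^2 - 8λ + 32.
λ = 4 ± 4i: positive real part.

unstable spiral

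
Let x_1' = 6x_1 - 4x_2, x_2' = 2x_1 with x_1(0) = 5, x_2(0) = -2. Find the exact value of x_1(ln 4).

A = [[6,-4],[2,0]]; eigenvalues λ = 4, 2.
Eigenvectors: (-2,-1) for λ=4, (1,1) for λ=2.
From the initial condition, c_1 = -7, c_2 = -9.
x_1(ln 4) = (-7)(4^4)(-2) + (-9)(4^2)(1) = 3440.

3440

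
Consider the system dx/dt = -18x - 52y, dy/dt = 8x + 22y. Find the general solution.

Coefficient matrix A = [[-18, -52], [8, 22]].
Characteristic polynomial det(A - λI) = λ^2 - 4λ + 20 = 0.
Eigenvalues λ = 2 ± 4i (complex conjugate pair).
For λ=2+4i: an eigenvector is (3,-1) - i(-2,1) = (3 + 2i, -1 - i).
A real fundamental pair from Re and Im of e^((2+4i)t)v: X_1 = e^(2t)(cos(4t)·(3,-1) + sin(4t)·(-2,1)), X_2 = e^(2t)(sin(4t)·(3,-1) - cos(4t)·(-2,1)).
General solution: c_1X_1 + c_2X_2.

x(t) = -2c_1e^(2t)sin(4t) + 3c_1e^(2t)cos(4t) + 3c_2e^(2t)sin(4t) + 2c_2e^(2t)cos(4t), y(t) = c_1e^(2t)sin(4t) - c_1e^(2t)cos(4t) - c_2e^(2t)sin(4t) - c_2e^(2t)cos(4t)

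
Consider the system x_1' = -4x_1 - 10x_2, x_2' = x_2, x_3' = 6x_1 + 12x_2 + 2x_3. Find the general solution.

Coefficient matrix A = [[-4, -10, 0], [0, 1, 0], [6, 12, 2]].
det(A - λI) = 0 gives eigenvalues λ = -4, 1, 2.
For λ=-4: eigenvector (1,0,-1).
For λ=1: eigenvector (-2,1,0).
For λ=2: eigenvector (0,0,1).
General solution: c_1e^(-4t)(1,0,-1) + c_2e^(t)(-2,1,0) + c_3e^(2t)(0,0,1).

x_1(t) = c_1e^(-4t) - 2c_2e^(t), x_2(t) = c_2e^(t), x_3(t) = -c_1e^(-4t) + c_3e^(2t)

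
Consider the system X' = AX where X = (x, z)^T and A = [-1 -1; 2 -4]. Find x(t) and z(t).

x(t) = K_1e^(-2t) + K_2e^(-3t), z(t) = K_1e^(-2t) + 2K_2e^(-3t)

Coefficient matrix A = [[-1, -1], [2, -4]].
Characteristic polynomial det(A - λI) = λ^2 + 5λ + 6 = 0.
Eigenvalues λ = -2, -3.
For λ=-2: (A-λI) row 1 is [1, -1], so an eigenvector is (1, 1).
For λ=-3: (A-λI) row 1 is [2, -1], so an eigenvector is (1, 2).
General solution: K_1e^(-2t)(1,1) + K_2e^(-3t)(1,2).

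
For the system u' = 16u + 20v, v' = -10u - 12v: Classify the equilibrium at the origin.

unstable spiral

A = [[16,20],[-10,-12]]; det(A-λI) = λ^2 - 4λ + 8.
λ = 2 ± 2i: positive real part.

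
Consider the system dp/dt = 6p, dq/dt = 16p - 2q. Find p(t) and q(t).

p(t) = C_2e^(6t), q(t) = -C_1e^(-2t) + 2C_2e^(6t)

Coefficient matrix A = [[6, 0], [16, -2]].
Characteristic polynomial det(A - λI) = λ^2 - 4λ - 12 = 0.
Eigenvalues λ = -2, 6.
For λ=-2: (A-λI) row 1 is [8, 0], so an eigenvector is (0, -1).
For λ=6: (A-λI) row 2 is [16, -8], so an eigenvector is (1, 2).
General solution: C_1e^(-2t)(0,-1) + C_2e^(6t)(1,2).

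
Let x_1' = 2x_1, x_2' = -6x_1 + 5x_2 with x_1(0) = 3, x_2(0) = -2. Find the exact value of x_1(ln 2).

A = [[2,0],[-6,5]]; eigenvalues λ = 2, 5.
Eigenvectors: (-1,-2) for λ=2, (0,1) for λ=5.
From the initial condition, c_1 = -3, c_2 = -8.
x_1(ln 2) = (-3)(2^2)(-1) + (-8)(2^5)(0) = 12.

12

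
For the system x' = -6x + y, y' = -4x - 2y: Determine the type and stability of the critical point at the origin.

stable improper node

A = [[-6,1],[-4,-2]]; det(A-λI) = λ^2 + 8λ + 16.
repeated λ = -4 with a single eigenvector.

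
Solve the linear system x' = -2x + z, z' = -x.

Coefficient matrix A = [[-2, 1], [-1, 0]].
Characteristic polynomial det(A - λI) = λ^2 + 2λ + 1 = 0.
Single eigenvalue λ = -1 with algebraic multiplicity 2.
Eigenvector v = (1,1); generalized eigenvector w with (A-λI)w=v is (-3,-2).
General solution: e^(-t)[K_1·v + K_2·(t·v + w)].

x(t) = K_1e^(-t) + K_2te^(-t) - 3K_2e^(-t), z(t) = K_1e^(-t) + K_2te^(-t) - 2K_2e^(-t)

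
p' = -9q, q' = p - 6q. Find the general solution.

p(t) = -3c_1e^(-3t) - 3c_2te^(-3t) + 2c_2e^(-3t), q(t) = -c_1e^(-3t) - c_2te^(-3t) + c_2e^(-3t)

Coefficient matrix A = [[0, -9], [1, -6]].
Characteristic polynomial det(A - λI) = λ^2 + 6λ + 9 = 0.
Single eigenvalue λ = -3 with algebraic multiplicity 2.
Eigenvector v = (-3,-1); generalized eigenvector w with (A-λI)w=v is (2,1).
General solution: e^(-3t)[c_1·v + c_2·(t·v + w)].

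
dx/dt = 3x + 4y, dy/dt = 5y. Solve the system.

Coefficient matrix A = [[3, 4], [0, 5]].
Characteristic polynomial det(A - λI) = λ^2 - 8λ + 15 = 0.
Eigenvalues λ = 5, 3.
For λ=5: (A-λI) row 1 is [-2, 4], so an eigenvector is (-2, -1).
For λ=3: (A-λI) row 1 is [0, 4], so an eigenvector is (-1, 0).
General solution: K_1e^(5t)(-2,-1) + K_2e^(3t)(-1,0).

x(t) = -2K_1e^(5t) - K_2e^(3t), y(t) = -K_1e^(5t)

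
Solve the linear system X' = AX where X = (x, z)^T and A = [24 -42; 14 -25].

x(t) = 2c_1e^(3t) + 3c_2e^(-4t), z(t) = c_1e^(3t) + 2c_2e^(-4t)

Coefficient matrix A = [[24, -42], [14, -25]].
Characteristic polynomial det(A - λI) = λ^2 + λ - 12 = 0.
Eigenvalues λ = 3, -4.
For λ=3: (A-λI) row 1 is [21, -42], so an eigenvector is (2, 1).
For λ=-4: (A-λI) row 1 is [28, -42], so an eigenvector is (3, 2).
General solution: c_1e^(3t)(2,1) + c_2e^(-4t)(3,2).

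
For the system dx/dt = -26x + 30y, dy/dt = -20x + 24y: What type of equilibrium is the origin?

saddle

A = [[-26,30],[-20,24]]; det(A-λI) = λ^2 + 2λ - 24.
λ = 4, -6: opposite signs.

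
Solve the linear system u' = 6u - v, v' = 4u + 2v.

u(t) = K_1e^(4t) + K_2te^(4t), v(t) = 2K_1e^(4t) + 2K_2te^(4t) - K_2e^(4t)

Coefficient matrix A = [[6, -1], [4, 2]].
Characteristic polynomial det(A - λI) = λ^2 - 8λ + 16 = 0.
Single eigenvalue λ = 4 with algebraic multiplicity 2.
Eigenvector v = (1,2); generalized eigenvector w with (A-λI)w=v is (0,-1).
General solution: e^(4t)[K_1·v + K_2·(t·v + w)].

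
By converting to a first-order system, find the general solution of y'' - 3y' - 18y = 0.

Let x_1 = y, x_2 = y'. Then x_1' = x_2 and x_2' = 18x_1 + 3x_2.
A = [[0,1],[18,3]]; det(A-λI) = λ^2 - 3λ - 18.
Eigenvalues λ = -3, 6 with eigenvectors (1,-3), (1,6).

y(t) = K_1e^(-3t) + K_2e^(6t)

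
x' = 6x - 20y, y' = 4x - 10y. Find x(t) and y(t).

x(t) = C_1e^(-2t)sin(4t) - 2C_1e^(-2t)cos(4t) - 2C_2e^(-2t)sin(4t) - C_2e^(-2t)cos(4t), y(t) = -C_1e^(-2t)cos(4t) - C_2e^(-2t)sin(4t)

Coefficient matrix A = [[6, -20], [4, -10]].
Characteristic polynomial det(A - λI) = λ^2 + 4λ + 20 = 0.
Eigenvalues λ = -2 ± 4i (complex conjugate pair).
For λ=-2+4i: an eigenvector is (-2,-1) - i(1,0) = (-2 - i, -1).
A real fundamental pair from Re and Im of e^((-2+4i)t)v: X_1 = e^(-2t)(cos(4t)·(-2,-1) + sin(4t)·(1,0)), X_2 = e^(-2t)(sin(4t)·(-2,-1) - cos(4t)·(1,0)).
General solution: C_1X_1 + C_2X_2.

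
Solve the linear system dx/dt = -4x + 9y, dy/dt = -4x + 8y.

Coefficient matrix A = [[-4, 9], [-4, 8]].
Characteristic polynomial det(A - λI) = λ^2 - 4λ + 4 = 0.
Single eigenvalue λ = 2 with algebraic multiplicity 2.
Eigenvector v = (-3,-2); generalized eigenvector w with (A-λI)w=v is (2,1).
General solution: e^(2t)[c_1·v + c_2·(t·v + w)].

x(t) = -3c_1e^(2t) - 3c_2te^(2t) + 2c_2e^(2t), y(t) = -2c_1e^(2t) - 2c_2te^(2t) + c_2e^(2t)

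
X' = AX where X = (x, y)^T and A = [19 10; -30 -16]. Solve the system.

x(t) = C_1e^(-t) - 2C_2e^(4t), y(t) = -2C_1e^(-t) + 3C_2e^(4t)

Coefficient matrix A = [[19, 10], [-30, -16]].
Characteristic polynomial det(A - λI) = λ^2 - 3λ - 4 = 0.
Eigenvalues λ = -1, 4.
For λ=-1: (A-λI) row 1 is [20, 10], so an eigenvector is (1, -2).
For λ=4: (A-λI) row 1 is [15, 10], so an eigenvector is (-2, 3).
General solution: C_1e^(-t)(1,-2) + C_2e^(4t)(-2,3).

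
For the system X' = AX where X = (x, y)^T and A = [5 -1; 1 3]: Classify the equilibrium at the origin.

A = [[5,-1],[1,3]]; det(A-λI) = λ^2 - 8λ + 16.
repeated λ = 4 with a single eigenvector.

unstable improper node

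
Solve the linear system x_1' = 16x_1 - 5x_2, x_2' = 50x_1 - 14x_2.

x_1(t) = C_1e^(t)cos(5t) + C_2e^(t)sin(5t), x_2(t) = C_1e^(t)sin(5t) + 3C_1e^(t)cos(5t) + 3C_2e^(t)sin(5t) - C_2e^(t)cos(5t)

Coefficient matrix A = [[16, -5], [50, -14]].
Characteristic polynomial det(A - λI) = λ^2 - 2λ + 26 = 0.
Eigenvalues λ = 1 ± 5i (complex conjugate pair).
For λ=1+5i: an eigenvector is (1,3) - i(0,1) = (1, 3 - i).
A real fundamental pair from Re and Im of e^((1+5i)t)v: X_1 = e^(t)(cos(5t)·(1,3) + sin(5t)·(0,1)), X_2 = e^(t)(sin(5t)·(1,3) - cos(5t)·(0,1)).
General solution: C_1X_1 + C_2X_2.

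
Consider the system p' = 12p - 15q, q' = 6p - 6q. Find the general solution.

p(t) = -2c_1e^(3t)sin(3t) + c_1e^(3t)cos(3t) + c_2e^(3t)sin(3t) + 2c_2e^(3t)cos(3t), q(t) = -c_1e^(3t)sin(3t) + c_1e^(3t)cos(3t) + c_2e^(3t)sin(3t) + c_2e^(3t)cos(3t)

Coefficient matrix A = [[12, -15], [6, -6]].
Characteristic polynomial det(A - λI) = λ^2 - 6λ + 18 = 0.
Eigenvalues λ = 3 ± 3i (complex conjugate pair).
For λ=3+3i: an eigenvector is (1,1) - i(-2,-1) = (1 + 2i, 1 + i).
A real fundamental pair from Re and Im of e^((3+3i)t)v: X_1 = e^(3t)(cos(3t)·(1,1) + sin(3t)·(-2,-1)), X_2 = e^(3t)(sin(3t)·(1,1) - cos(3t)·(-2,-1)).
General solution: c_1X_1 + c_2X_2.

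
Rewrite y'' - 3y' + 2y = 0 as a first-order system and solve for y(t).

Let x_1 = y, x_2 = y'. Then x_1' = x_2 and x_2' = -2x_1 + 3x_2.
A = [[0,1],[-2,3]]; det(A-λI) = λ^2 - 3λ + 2.
Eigenvalues λ = 1, 2 with eigenvectors (1,1), (1,2).

y(t) = c_1e^(t) + c_2e^(2t)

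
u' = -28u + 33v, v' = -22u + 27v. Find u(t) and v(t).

u(t) = -K_1e^(5t) - 3K_2e^(-6t), v(t) = -K_1e^(5t) - 2K_2e^(-6t)

Coefficient matrix A = [[-28, 33], [-22, 27]].
Characteristic polynomial det(A - λI) = λ^2 + λ - 30 = 0.
Eigenvalues λ = 5, -6.
For λ=5: (A-λI) row 1 is [-33, 33], so an eigenvector is (-1, -1).
For λ=-6: (A-λI) row 1 is [-22, 33], so an eigenvector is (-3, -2).
General solution: K_1e^(5t)(-1,-1) + K_2e^(-6t)(-3,-2).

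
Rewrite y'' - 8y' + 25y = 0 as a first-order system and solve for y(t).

Let x_1 = y, x_2 = y'. Then x_1' = x_2 and x_2' = -25x_1 + 8x_2.
A = [[0,1],[-25,8]]; det(A-λI) = λ^2 - 8λ + 25.
Eigenvalues λ = 4 ± 3i.

y(t) = c_1e^(4t)cos(3t) + c_2e^(4t)sin(3t)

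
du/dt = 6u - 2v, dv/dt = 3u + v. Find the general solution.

Coefficient matrix A = [[6, -2], [3, 1]].
Characteristic polynomial det(A - λI) = λ^2 - 7λ + 12 = 0.
Eigenvalues λ = 4, 3.
For λ=4: (A-λI) row 1 is [2, -2], so an eigenvector is (1, 1).
For λ=3: (A-λI) row 1 is [3, -2], so an eigenvector is (-2, -3).
General solution: C_1e^(4t)(1,1) + C_2e^(3t)(-2,-3).

u(t) = C_1e^(4t) - 2C_2e^(3t), v(t) = C_1e^(4t) - 3C_2e^(3t)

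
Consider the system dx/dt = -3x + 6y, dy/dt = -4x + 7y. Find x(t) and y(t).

Coefficient matrix A = [[-3, 6], [-4, 7]].
Characteristic polynomial det(A - λI) = λ^2 - 4λ + 3 = 0.
Eigenvalues λ = 3, 1.
For λ=3: (A-λI) row 1 is [-6, 6], so an eigenvector is (1, 1).
For λ=1: (A-λI) row 1 is [-4, 6], so an eigenvector is (-3, -2).
General solution: c_1e^(3t)(1,1) + c_2e^(t)(-3,-2).

x(t) = c_1e^(3t) - 3c_2e^(t), y(t) = c_1e^(3t) - 2c_2e^(t)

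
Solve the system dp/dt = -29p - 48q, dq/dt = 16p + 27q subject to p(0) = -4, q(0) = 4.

Coefficient matrix A = [[-29, -48], [16, 27]].
Characteristic polynomial det(A - λI) = λ^2 + 2λ - 15 = 0.
Eigenvalues λ = -5, 3.
For λ=-5: (A-λI) row 1 is [-24, -48], so an eigenvector is (2, -1).
For λ=3: (A-λI) row 1 is [-32, -48], so an eigenvector is (3, -2).
General solution: c_1e^(-5t)(2,-1) + c_2e^(3t)(3,-2).
Applying p(0)=-4, q(0)=4 gives c_1=4, c_2=-4.

p(t) = -12e^(3t) + 8e^(-5t), q(t) = 8e^(3t) - 4e^(-5t)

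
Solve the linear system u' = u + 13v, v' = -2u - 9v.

Coefficient matrix A = [[1, 13], [-2, -9]].
Characteristic polynomial det(A - λI) = λ^2 + 8λ + 17 = 0.
Eigenvalues λ = -4 ± i (complex conjugate pair).
For λ=-4+i: an eigenvector is (-2,1) - i(3,-1) = (-2 - 3i, 1 + i).
A real fundamental pair from Re and Im of e^((-4+i)t)v: X_1 = e^(-4t)(cos(t)·(-2,1) + sin(t)·(3,-1)), X_2 = e^(-4t)(sin(t)·(-2,1) - cos(t)·(3,-1)).
General solution: C_1X_1 + C_2X_2.

u(t) = 3C_1e^(-4t)sin(t) - 2C_1e^(-4t)cos(t) - 2C_2e^(-4t)sin(t) - 3C_2e^(-4t)cos(t), v(t) = -C_1e^(-4t)sin(t) + C_1e^(-4t)cos(t) + C_2e^(-4t)sin(t) + C_2e^(-4t)cos(t)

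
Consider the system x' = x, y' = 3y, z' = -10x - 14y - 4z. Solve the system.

Coefficient matrix A = [[1, 0, 0], [0, 3, 0], [-10, -14, -4]].
det(A - λI) = 0 gives eigenvalues λ = -4, 3, 1.
For λ=-4: eigenvector (0,0,1).
For λ=3: eigenvector (0,1,-2).
For λ=1: eigenvector (1,0,-2).
General solution: C_1e^(-4t)(0,0,1) + C_2e^(3t)(0,1,-2) + C_3e^(t)(1,0,-2).

x(t) = C_3e^(t), y(t) = C_2e^(3t), z(t) = C_1e^(-4t) - 2C_2e^(3t) - 2C_3e^(t)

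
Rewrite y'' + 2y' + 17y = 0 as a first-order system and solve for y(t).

Let x_1 = y, x_2 = y'. Then x_1' = x_2 and x_2' = -17x_1 - 2x_2.
A = [[0,1],[-17,-2]]; det(A-λI) = λ^2 + 2λ + 17.
Eigenvalues λ = -1 ± 4i.

y(t) = C_1e^(-t)cos(4t) + C_2e^(-t)sin(4t)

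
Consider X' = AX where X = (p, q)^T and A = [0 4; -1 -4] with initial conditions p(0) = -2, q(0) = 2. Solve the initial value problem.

Coefficient matrix A = [[0, 4], [-1, -4]].
Characteristic polynomial det(A - λI) = λ^2 + 4λ + 4 = 0.
Single eigenvalue λ = -2 with algebraic multiplicity 2.
Eigenvector v = (-2,1); generalized eigenvector w with (A-λI)w=v is (-3,1).
General solution: e^(-2t)[c_1·v + c_2·(t·v + w)].
Applying p(0)=-2, q(0)=2 gives c_1=4, c_2=-2.

p(t) = 4te^(-2t) - 2e^(-2t), q(t) = -2te^(-2t) + 2e^(-2t)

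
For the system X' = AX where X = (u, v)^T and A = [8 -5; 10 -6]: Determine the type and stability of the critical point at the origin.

unstable spiral

A = [[8,-5],[10,-6]]; det(A-λI) = λ^2 - 2λ + 2.
λ = 1 ± i: positive real part.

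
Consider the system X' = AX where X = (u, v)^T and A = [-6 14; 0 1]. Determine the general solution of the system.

u(t) = K_1e^(-6t) - 2K_2e^(t), v(t) = -K_2e^(t)

Coefficient matrix A = [[-6, 14], [0, 1]].
Characteristic polynomial det(A - λI) = λ^2 + 5λ - 6 = 0.
Eigenvalues λ = -6, 1.
For λ=-6: (A-λI) row 1 is [0, 14], so an eigenvector is (1, 0).
For λ=1: (A-λI) row 1 is [-7, 14], so an eigenvector is (-2, -1).
General solution: K_1e^(-6t)(1,0) + K_2e^(t)(-2,-1).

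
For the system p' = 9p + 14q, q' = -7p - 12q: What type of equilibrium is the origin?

saddle

A = [[9,14],[-7,-12]]; det(A-λI) = λ^2 + 3λ - 10.
λ = 2, -5: opposite signs.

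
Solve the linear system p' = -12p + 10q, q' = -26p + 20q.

Coefficient matrix A = [[-12, 10], [-26, 20]].
Characteristic polynomial det(A - λI) = λ^2 - 8λ + 20 = 0.
Eigenvalues λ = 4 ± 2i (complex conjugate pair).
For λ=4+2i: an eigenvector is (1,2) - i(2,3) = (1 - 2i, 2 - 3i).
A real fundamental pair from Re and Im of e^((4+2i)t)v: X_1 = e^(4t)(cos(2t)·(1,2) + sin(2t)·(2,3)), X_2 = e^(4t)(sin(2t)·(1,2) - cos(2t)·(2,3)).
General solution: C_1X_1 + C_2X_2.

p(t) = 2C_1e^(4t)sin(2t) + C_1e^(4t)cos(2t) + C_2e^(4t)sin(2t) - 2C_2e^(4t)cos(2t), q(t) = 3C_1e^(4t)sin(2t) + 2C_1e^(4t)cos(2t) + 2C_2e^(4t)sin(2t) - 3C_2e^(4t)cos(2t)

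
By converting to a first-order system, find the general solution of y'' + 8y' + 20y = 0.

Let x_1 = y, x_2 = y'. Then x_1' = x_2 and x_2' = -20x_1 - 8x_2.
A = [[0,1],[-20,-8]]; det(A-λI) = λ^2 + 8λ + 20.
Eigenvalues λ = -4 ± 2i.

y(t) = C_1e^(-4t)cos(2t) + C_2e^(-4t)sin(2t)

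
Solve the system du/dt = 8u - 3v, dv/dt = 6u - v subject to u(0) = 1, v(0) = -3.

u(t) = 5e^(5t) - 4e^(2t), v(t) = 5e^(5t) - 8e^(2t)

Coefficient matrix A = [[8, -3], [6, -1]].
Characteristic polynomial det(A - λI) = λ^2 - 7λ + 10 = 0.
Eigenvalues λ = 2, 5.
For λ=2: (A-λI) row 1 is [6, -3], so an eigenvector is (1, 2).
For λ=5: (A-λI) row 1 is [3, -3], so an eigenvector is (-1, -1).
General solution: K_1e^(2t)(1,2) + K_2e^(5t)(-1,-1).
Applying u(0)=1, v(0)=-3 gives K_1=-4, K_2=-5.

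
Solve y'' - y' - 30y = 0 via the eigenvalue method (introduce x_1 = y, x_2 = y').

y(t) = C_1e^(-5t) + C_2e^(6t)

Let x_1 = y, x_2 = y'. Then x_1' = x_2 and x_2' = 30x_1 + x_2.
A = [[0,1],[30,1]]; det(A-λI) = λ^2 - λ - 30.
Eigenvalues λ = -5, 6 with eigenvectors (1,-5), (1,6).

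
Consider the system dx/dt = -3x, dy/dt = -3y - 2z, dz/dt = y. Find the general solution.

Coefficient matrix A = [[-3, 0, 0], [0, -3, -2], [0, 1, 0]].
det(A - λI) = 0 gives eigenvalues λ = -1, -3, -2.
For λ=-1: eigenvector (0,1,-1).
For λ=-3: eigenvector (1,0,0).
For λ=-2: eigenvector (0,2,-1).
General solution: C_1e^(-t)(0,1,-1) + C_2e^(-3t)(1,0,0) + C_3e^(-2t)(0,2,-1).

x(t) = C_2e^(-3t), y(t) = C_1e^(-t) + 2C_3e^(-2t), z(t) = -C_1e^(-t) - C_3e^(-2t)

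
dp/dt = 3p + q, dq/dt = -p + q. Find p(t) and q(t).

Coefficient matrix A = [[3, 1], [-1, 1]].
Characteristic polynomial det(A - λI) = λ^2 - 4λ + 4 = 0.
Single eigenvalue λ = 2 with algebraic multiplicity 2.
Eigenvector v = (-1,1); generalized eigenvector w with (A-λI)w=v is (0,-1).
General solution: e^(2t)[c_1·v + c_2·(t·v + w)].

p(t) = -c_1e^(2t) - c_2te^(2t), q(t) = c_1e^(2t) + c_2te^(2t) - c_2e^(2t)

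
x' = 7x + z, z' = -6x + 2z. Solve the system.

Coefficient matrix A = [[7, 1], [-6, 2]].
Characteristic polynomial det(A - λI) = λ^2 - 9λ + 20 = 0.
Eigenvalues λ = 5, 4.
For λ=5: (A-λI) row 1 is [2, 1], so an eigenvector is (1, -2).
For λ=4: (A-λI) row 1 is [3, 1], so an eigenvector is (-1, 3).
General solution: c_1e^(5t)(1,-2) + c_2e^(4t)(-1,3).

x(t) = c_1e^(5t) - c_2e^(4t), z(t) = -2c_1e^(5t) + 3c_2e^(4t)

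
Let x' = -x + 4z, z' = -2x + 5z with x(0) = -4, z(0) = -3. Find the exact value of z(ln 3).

-57

A = [[-1,4],[-2,5]]; eigenvalues λ = 1, 3.
Eigenvectors: (2,1) for λ=1, (1,1) for λ=3.
From the initial condition, c_1 = -1, c_2 = -2.
z(ln 3) = (-1)(3^1)(1) + (-2)(3^3)(1) = -57.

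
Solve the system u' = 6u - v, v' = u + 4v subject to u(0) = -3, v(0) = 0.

Coefficient matrix A = [[6, -1], [1, 4]].
Characteristic polynomial det(A - λI) = λ^2 - 10λ + 25 = 0.
Single eigenvalue λ = 5 with algebraic multiplicity 2.
Eigenvector v = (-1,-1); generalized eigenvector w with (A-λI)w=v is (0,1).
General solution: e^(5t)[c_1·v + c_2·(t·v + w)].
Applying u(0)=-3, v(0)=0 gives c_1=3, c_2=3.

u(t) = -3te^(5t) - 3e^(5t), v(t) = -3te^(5t)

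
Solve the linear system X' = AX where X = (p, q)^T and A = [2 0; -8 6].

Coefficient matrix A = [[2, 0], [-8, 6]].
Characteristic polynomial det(A - λI) = λ^2 - 8λ + 12 = 0.
Eigenvalues λ = 2, 6.
For λ=2: (A-λI) row 2 is [-8, 4], so an eigenvector is (1, 2).
For λ=6: (A-λI) row 1 is [-4, 0], so an eigenvector is (0, -1).
General solution: K_1e^(2t)(1,2) + K_2e^(6t)(0,-1).

p(t) = K_1e^(2t), q(t) = 2K_1e^(2t) - K_2e^(6t)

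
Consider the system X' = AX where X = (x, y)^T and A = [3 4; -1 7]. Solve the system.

x(t) = 2c_1e^(5t) + 2c_2te^(5t) - c_2e^(5t), y(t) = c_1e^(5t) + c_2te^(5t)

Coefficient matrix A = [[3, 4], [-1, 7]].
Characteristic polynomial det(A - λI) = λ^2 - 10λ + 25 = 0.
Single eigenvalue λ = 5 with algebraic multiplicity 2.
Eigenvector v = (2,1); generalized eigenvector w with (A-λI)w=v is (-1,0).
General solution: e^(5t)[c_1·v + c_2·(t·v + w)].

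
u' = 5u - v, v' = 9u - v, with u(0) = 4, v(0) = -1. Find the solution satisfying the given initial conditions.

u(t) = 13te^(2t) + 4e^(2t), v(t) = 39te^(2t) - e^(2t)

Coefficient matrix A = [[5, -1], [9, -1]].
Characteristic polynomial det(A - λI) = λ^2 - 4λ + 4 = 0.
Single eigenvalue λ = 2 with algebraic multiplicity 2.
Eigenvector v = (-1,-3); generalized eigenvector w with (A-λI)w=v is (-1,-2).
General solution: e^(2t)[C_1·v + C_2·(t·v + w)].
Applying u(0)=4, v(0)=-1 gives C_1=9, C_2=-13.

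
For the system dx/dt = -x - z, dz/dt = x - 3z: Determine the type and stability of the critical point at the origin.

A = [[-1,-1],[1,-3]]; det(A-λI) = λ^2 + 4λ + 4.
repeated λ = -2 with a single eigenvector.

stable improper node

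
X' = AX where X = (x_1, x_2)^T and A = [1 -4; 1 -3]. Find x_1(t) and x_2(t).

Coefficient matrix A = [[1, -4], [1, -3]].
Characteristic polynomial det(A - λI) = λ^2 + 2λ + 1 = 0.
Single eigenvalue λ = -1 with algebraic multiplicity 2.
Eigenvector v = (-2,-1); generalized eigenvector w with (A-λI)w=v is (1,1).
General solution: e^(-t)[K_1·v + K_2·(t·v + w)].

x_1(t) = -2K_1e^(-t) - 2K_2te^(-t) + K_2e^(-t), x_2(t) = -K_1e^(-t) - K_2te^(-t) + K_2e^(-t)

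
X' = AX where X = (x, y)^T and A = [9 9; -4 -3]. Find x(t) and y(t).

x(t) = 3c_1e^(3t) + 3c_2te^(3t) - c_2e^(3t), y(t) = -2c_1e^(3t) - 2c_2te^(3t) + c_2e^(3t)

Coefficient matrix A = [[9, 9], [-4, -3]].
Characteristic polynomial det(A - λI) = λ^2 - 6λ + 9 = 0.
Single eigenvalue λ = 3 with algebraic multiplicity 2.
Eigenvector v = (3,-2); generalized eigenvector w with (A-λI)w=v is (-1,1).
General solution: e^(3t)[c_1·v + c_2·(t·v + w)].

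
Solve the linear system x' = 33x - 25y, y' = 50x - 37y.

x(t) = c_1e^(-2t)sin(5t) - 2c_1e^(-2t)cos(5t) - 2c_2e^(-2t)sin(5t) - c_2e^(-2t)cos(5t), y(t) = c_1e^(-2t)sin(5t) - 3c_1e^(-2t)cos(5t) - 3c_2e^(-2t)sin(5t) - c_2e^(-2t)cos(5t)

Coefficient matrix A = [[33, -25], [50, -37]].
Characteristic polynomial det(A - λI) = λ^2 + 4λ + 29 = 0.
Eigenvalues λ = -2 ± 5i (complex conjugate pair).
For λ=-2+5i: an eigenvector is (-2,-3) - i(1,1) = (-2 - i, -3 - i).
A real fundamental pair from Re and Im of e^((-2+5i)t)v: X_1 = e^(-2t)(cos(5t)·(-2,-3) + sin(5t)·(1,1)), X_2 = e^(-2t)(sin(5t)·(-2,-3) - cos(5t)·(1,1)).
General solution: c_1X_1 + c_2X_2.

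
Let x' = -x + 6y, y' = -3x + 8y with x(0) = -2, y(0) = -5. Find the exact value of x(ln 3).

-1890

A = [[-1,6],[-3,8]]; eigenvalues λ = 5, 2.
Eigenvectors: (-1,-1) for λ=5, (2,1) for λ=2.
From the initial condition, c_1 = 8, c_2 = 3.
x(ln 3) = (8)(3^5)(-1) + (3)(3^2)(2) = -1890.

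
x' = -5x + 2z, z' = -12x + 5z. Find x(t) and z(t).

Coefficient matrix A = [[-5, 2], [-12, 5]].
Characteristic polynomial det(A - λI) = λ^2 - 1 = 0.
Eigenvalues λ = 1, -1.
For λ=1: (A-λI) row 1 is [-6, 2], so an eigenvector is (1, 3).
For λ=-1: (A-λI) row 1 is [-4, 2], so an eigenvector is (1, 2).
General solution: K_1e^(t)(1,3) + K_2e^(-t)(1,2).

x(t) = K_1e^(t) + K_2e^(-t), z(t) = 3K_1e^(t) + 2K_2e^(-t)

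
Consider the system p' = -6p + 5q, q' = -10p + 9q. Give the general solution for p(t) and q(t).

p(t) = -K_1e^(-t) - K_2e^(4t), q(t) = -K_1e^(-t) - 2K_2e^(4t)

Coefficient matrix A = [[-6, 5], [-10, 9]].
Characteristic polynomial det(A - λI) = λ^2 - 3λ - 4 = 0.
Eigenvalues λ = -1, 4.
For λ=-1: (A-λI) row 1 is [-5, 5], so an eigenvector is (-1, -1).
For λ=4: (A-λI) row 1 is [-10, 5], so an eigenvector is (-1, -2).
General solution: K_1e^(-t)(-1,-1) + K_2e^(4t)(-1,-2).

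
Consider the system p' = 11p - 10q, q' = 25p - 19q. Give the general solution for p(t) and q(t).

Coefficient matrix A = [[11, -10], [25, -19]].
Characteristic polynomial det(A - λI) = λ^2 + 8λ + 41 = 0.
Eigenvalues λ = -4 ± 5i (complex conjugate pair).
For λ=-4+5i: an eigenvector is (-1,-2) - i(1,1) = (-1 - i, -2 - i).
A real fundamental pair from Re and Im of e^((-4+5i)t)v: X_1 = e^(-4t)(cos(5t)·(-1,-2) + sin(5t)·(1,1)), X_2 = e^(-4t)(sin(5t)·(-1,-2) - cos(5t)·(1,1)).
General solution: K_1X_1 + K_2X_2.

p(t) = K_1e^(-4t)sin(5t) - K_1e^(-4t)cos(5t) - K_2e^(-4t)sin(5t) - K_2e^(-4t)cos(5t), q(t) = K_1e^(-4t)sin(5t) - 2K_1e^(-4t)cos(5t) - 2K_2e^(-4t)sin(5t) - K_2e^(-4t)cos(5t)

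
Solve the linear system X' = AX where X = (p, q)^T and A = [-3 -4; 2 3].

p(t) = -C_1e^(t) + 2C_2e^(-t), q(t) = C_1e^(t) - C_2e^(-t)

Coefficient matrix A = [[-3, -4], [2, 3]].
Characteristic polynomial det(A - λI) = λ^2 - 1 = 0.
Eigenvalues λ = 1, -1.
For λ=1: (A-λI) row 1 is [-4, -4], so an eigenvector is (-1, 1).
For λ=-1: (A-λI) row 1 is [-2, -4], so an eigenvector is (2, -1).
General solution: C_1e^(t)(-1,1) + C_2e^(-t)(2,-1).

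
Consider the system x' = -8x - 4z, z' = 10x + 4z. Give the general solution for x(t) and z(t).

Coefficient matrix A = [[-8, -4], [10, 4]].
Characteristic polynomial det(A - λI) = λ^2 + 4λ + 8 = 0.
Eigenvalues λ = -2 ± 2i (complex conjugate pair).
For λ=-2+2i: an eigenvector is (1,-2) - i(1,-1) = (1 - i, -2 + i).
A real fundamental pair from Re and Im of e^((-2+2i)t)v: X_1 = e^(-2t)(cos(2t)·(1,-2) + sin(2t)·(1,-1)), X_2 = e^(-2t)(sin(2t)·(1,-2) - cos(2t)·(1,-1)).
General solution: C_1X_1 + C_2X_2.

x(t) = C_1e^(-2t)sin(2t) + C_1e^(-2t)cos(2t) + C_2e^(-2t)sin(2t) - C_2e^(-2t)cos(2t), z(t) = -C_1e^(-2t)sin(2t) - 2C_1e^(-2t)cos(2t) - 2C_2e^(-2t)sin(2t) + C_2e^(-2t)cos(2t)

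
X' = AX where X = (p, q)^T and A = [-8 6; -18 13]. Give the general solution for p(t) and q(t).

Coefficient matrix A = [[-8, 6], [-18, 13]].
Characteristic polynomial det(A - λI) = λ^2 - 5λ + 4 = 0.
Eigenvalues λ = 4, 1.
For λ=4: (A-λI) row 1 is [-12, 6], so an eigenvector is (1, 2).
For λ=1: (A-λI) row 1 is [-9, 6], so an eigenvector is (-2, -3).
General solution: C_1e^(4t)(1,2) + C_2e^(t)(-2,-3).

p(t) = C_1e^(4t) - 2C_2e^(t), q(t) = 2C_1e^(4t) - 3C_2e^(t)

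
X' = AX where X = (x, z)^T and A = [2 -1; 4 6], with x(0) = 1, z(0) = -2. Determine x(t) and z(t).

x(t) = e^(4t), z(t) = -2e^(4t)

Coefficient matrix A = [[2, -1], [4, 6]].
Characteristic polynomial det(A - λI) = λ^2 - 8λ + 16 = 0.
Single eigenvalue λ = 4 with algebraic multiplicity 2.
Eigenvector v = (1,-2); generalized eigenvector w with (A-λI)w=v is (1,-3).
General solution: e^(4t)[C_1·v + C_2·(t·v + w)].
Applying x(0)=1, z(0)=-2 gives C_1=1, C_2=0.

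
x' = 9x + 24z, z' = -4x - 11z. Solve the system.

Coefficient matrix A = [[9, 24], [-4, -11]].
Characteristic polynomial det(A - λI) = λ^2 + 2λ - 3 = 0.
Eigenvalues λ = 1, -3.
For λ=1: (A-λI) row 1 is [8, 24], so an eigenvector is (-3, 1).
For λ=-3: (A-λI) row 1 is [12, 24], so an eigenvector is (2, -1).
General solution: K_1e^(t)(-3,1) + K_2e^(-3t)(2,-1).

x(t) = -3K_1e^(t) + 2K_2e^(-3t), z(t) = K_1e^(t) - K_2e^(-3t)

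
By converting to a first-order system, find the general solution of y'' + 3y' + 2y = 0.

Let x_1 = y, x_2 = y'. Then x_1' = x_2 and x_2' = -2x_1 - 3x_2.
A = [[0,1],[-2,-3]]; det(A-λI) = λ^2 + 3λ + 2.
Eigenvalues λ = -1, -2 with eigenvectors (1,-1), (1,-2).

y(t) = K_1e^(-t) + K_2e^(-2t)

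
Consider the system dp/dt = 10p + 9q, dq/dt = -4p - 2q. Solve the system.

p(t) = -3C_1e^(4t) - 3C_2te^(4t) + C_2e^(4t), q(t) = 2C_1e^(4t) + 2C_2te^(4t) - C_2e^(4t)

Coefficient matrix A = [[10, 9], [-4, -2]].
Characteristic polynomial det(A - λI) = λ^2 - 8λ + 16 = 0.
Single eigenvalue λ = 4 with algebraic multiplicity 2.
Eigenvector v = (-3,2); generalized eigenvector w with (A-λI)w=v is (1,-1).
General solution: e^(4t)[C_1·v + C_2·(t·v + w)].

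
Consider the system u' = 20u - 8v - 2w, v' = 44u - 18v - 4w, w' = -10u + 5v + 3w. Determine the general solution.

u(t) = -c_1e^(4t) - c_2e^(-2t) + 2c_3e^(3t), v(t) = -2c_1e^(4t) - 3c_2e^(-2t) + 4c_3e^(3t), w(t) = c_2e^(-2t) + c_3e^(3t)

Coefficient matrix A = [[20, -8, -2], [44, -18, -4], [-10, 5, 3]].
det(A - λI) = 0 gives eigenvalues λ = 4, -2, 3.
For λ=4: eigenvector (-1,-2,0).
For λ=-2: eigenvector (-1,-3,1).
For λ=3: eigenvector (2,4,1).
General solution: c_1e^(4t)(-1,-2,0) + c_2e^(-2t)(-1,-3,1) + c_3e^(3t)(2,4,1).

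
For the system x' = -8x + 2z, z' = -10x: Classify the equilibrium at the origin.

stable spiral

A = [[-8,2],[-10,0]]; det(A-λI) = λ^2 + 8λ + 20.
λ = -4 ± 2i: negative real part.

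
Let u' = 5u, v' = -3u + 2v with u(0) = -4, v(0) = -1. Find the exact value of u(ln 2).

A = [[5,0],[-3,2]]; eigenvalues λ = 2, 5.
Eigenvectors: (0,-1) for λ=2, (-1,1) for λ=5.
From the initial condition, c_1 = 5, c_2 = 4.
u(ln 2) = (5)(2^2)(0) + (4)(2^5)(-1) = -128.

-128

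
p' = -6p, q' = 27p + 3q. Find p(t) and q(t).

Coefficient matrix A = [[-6, 0], [27, 3]].
Characteristic polynomial det(A - λI) = λ^2 + 3λ - 18 = 0.
Eigenvalues λ = 3, -6.
For λ=3: (A-λI) row 1 is [-9, 0], so an eigenvector is (0, -1).
For λ=-6: (A-λI) row 2 is [27, 9], so an eigenvector is (1, -3).
General solution: C_1e^(3t)(0,-1) + C_2e^(-6t)(1,-3).

p(t) = C_2e^(-6t), q(t) = -C_1e^(3t) - 3C_2e^(-6t)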